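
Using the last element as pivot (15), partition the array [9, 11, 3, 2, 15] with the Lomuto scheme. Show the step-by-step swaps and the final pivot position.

Lomuto partition with pivot = 15:

Initial array: [9, 11, 3, 2, 15]

arr[0]=9 <= 15: swap with position 0, array becomes [9, 11, 3, 2, 15]
arr[1]=11 <= 15: swap with position 1, array becomes [9, 11, 3, 2, 15]
arr[2]=3 <= 15: swap with position 2, array becomes [9, 11, 3, 2, 15]
arr[3]=2 <= 15: swap with position 3, array becomes [9, 11, 3, 2, 15]

Place pivot at position 4: [9, 11, 3, 2, 15]
Pivot position: 4

After partitioning with pivot 15, the array becomes [9, 11, 3, 2, 15]. The pivot is placed at index 4. All elements to the left of the pivot are <= 15, and all elements to the right are > 15.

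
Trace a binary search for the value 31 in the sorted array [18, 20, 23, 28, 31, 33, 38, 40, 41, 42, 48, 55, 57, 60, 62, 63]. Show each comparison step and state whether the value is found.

Binary search for 31 in [18, 20, 23, 28, 31, 33, 38, 40, 41, 42, 48, 55, 57, 60, 62, 63]:

lo=0, hi=15, mid=7, arr[mid]=40 -> 40 > 31, search left half
lo=0, hi=6, mid=3, arr[mid]=28 -> 28 < 31, search right half
lo=4, hi=6, mid=5, arr[mid]=33 -> 33 > 31, search left half
lo=4, hi=4, mid=4, arr[mid]=31 -> Found target at index 4!

Binary search finds 31 at index 4 after 4 comparisons. The search repeatedly halves the search space by comparing with the middle element.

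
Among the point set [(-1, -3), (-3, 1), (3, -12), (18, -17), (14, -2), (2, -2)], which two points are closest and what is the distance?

Computing all pairwise distances among 6 points:

d((-1, -3), (-3, 1)) = 4.4721
d((-1, -3), (3, -12)) = 9.8489
d((-1, -3), (18, -17)) = 23.6008
d((-1, -3), (14, -2)) = 15.0333
d((-1, -3), (2, -2)) = 3.1623 <-- minimum
d((-3, 1), (3, -12)) = 14.3178
d((-3, 1), (18, -17)) = 27.6586
d((-3, 1), (14, -2)) = 17.2627
d((-3, 1), (2, -2)) = 5.831
d((3, -12), (18, -17)) = 15.8114
d((3, -12), (14, -2)) = 14.8661
d((3, -12), (2, -2)) = 10.0499
d((18, -17), (14, -2)) = 15.5242
d((18, -17), (2, -2)) = 21.9317
d((14, -2), (2, -2)) = 12.0

Closest pair: (-1, -3) and (2, -2) with distance 3.1623

The closest pair is (-1, -3) and (2, -2) with Euclidean distance 3.1623. For 6 points, brute-force pairwise comparison is shown above. For large n, the divide-and-conquer algorithm (sort by x, recurse on halves, check the dividing strip) achieves O(n log n).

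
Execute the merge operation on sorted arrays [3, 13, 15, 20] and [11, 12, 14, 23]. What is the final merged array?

Merging process:

Compare 3 vs 11: take 3 from left. Merged: [3]
Compare 13 vs 11: take 11 from right. Merged: [3, 11]
Compare 13 vs 12: take 12 from right. Merged: [3, 11, 12]
Compare 13 vs 14: take 13 from left. Merged: [3, 11, 12, 13]
Compare 15 vs 14: take 14 from right. Merged: [3, 11, 12, 13, 14]
Compare 15 vs 23: take 15 from left. Merged: [3, 11, 12, 13, 14, 15]
Compare 20 vs 23: take 20 from left. Merged: [3, 11, 12, 13, 14, 15, 20]
Append remaining from right: [23]. Merged: [3, 11, 12, 13, 14, 15, 20, 23]

Final merged array: [3, 11, 12, 13, 14, 15, 20, 23]
Total comparisons: 7

The merged array is [3, 11, 12, 13, 14, 15, 20, 23], requiring 7 comparisons. The merge step runs in O(n) time where n is the total number of elements.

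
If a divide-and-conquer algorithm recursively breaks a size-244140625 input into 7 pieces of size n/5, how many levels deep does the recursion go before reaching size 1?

For divide and conquer with division factor 5:

Problem sizes at each level:
Level 0: 244140625
Level 1: 48828125
Level 2: 9765625
Level 3: 1953125
Level 4: 390625
Level 5: 78125
Level 6: 15625
Level 7: 3125
Level 8: 625
Level 9: 125
Level 10: 25
Level 11: 5
Level 12: 1

The root is level 0 and the size-1 base case is level 12 (the tree spans levels 0 through 12, i.e. 13 levels counting the root), so the depth is the number of divisions: log_5(244140625) = 12

The recursion tree depth is log_5(244140625) = 12. At each level, the problem size is divided by 5, so it takes 12 divisions to reduce to a base case of size 1. The algorithm makes 7 recursive calls at each level.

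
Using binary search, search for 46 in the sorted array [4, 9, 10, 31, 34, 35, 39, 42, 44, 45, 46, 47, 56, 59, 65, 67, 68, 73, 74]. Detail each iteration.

Binary search for 46 in [4, 9, 10, 31, 34, 35, 39, 42, 44, 45, 46, 47, 56, 59, 65, 67, 68, 73, 74]:

lo=0, hi=18, mid=9, arr[mid]=45 -> 45 < 46, search right half
lo=10, hi=18, mid=14, arr[mid]=65 -> 65 > 46, search left half
lo=10, hi=13, mid=11, arr[mid]=47 -> 47 > 46, search left half
lo=10, hi=10, mid=10, arr[mid]=46 -> Found target at index 10!

Binary search finds 46 at index 10 after 4 comparisons. The search repeatedly halves the search space by comparing with the middle element.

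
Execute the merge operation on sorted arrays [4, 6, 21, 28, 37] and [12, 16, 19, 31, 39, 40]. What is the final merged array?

Merging process:

Compare 4 vs 12: take 4 from left. Merged: [4]
Compare 6 vs 12: take 6 from left. Merged: [4, 6]
Compare 21 vs 12: take 12 from right. Merged: [4, 6, 12]
Compare 21 vs 16: take 16 from right. Merged: [4, 6, 12, 16]
Compare 21 vs 19: take 19 from right. Merged: [4, 6, 12, 16, 19]
Compare 21 vs 31: take 21 from left. Merged: [4, 6, 12, 16, 19, 21]
Compare 28 vs 31: take 28 from left. Merged: [4, 6, 12, 16, 19, 21, 28]
Compare 37 vs 31: take 31 from right. Merged: [4, 6, 12, 16, 19, 21, 28, 31]
Compare 37 vs 39: take 37 from left. Merged: [4, 6, 12, 16, 19, 21, 28, 31, 37]
Append remaining from right: [39, 40]. Merged: [4, 6, 12, 16, 19, 21, 28, 31, 37, 39, 40]

Final merged array: [4, 6, 12, 16, 19, 21, 28, 31, 37, 39, 40]
Total comparisons: 9

The merged array is [4, 6, 12, 16, 19, 21, 28, 31, 37, 39, 40], requiring 9 comparisons. The merge step runs in O(n) time where n is the total number of elements.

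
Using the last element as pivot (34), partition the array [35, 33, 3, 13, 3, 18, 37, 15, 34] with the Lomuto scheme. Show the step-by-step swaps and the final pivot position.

Lomuto partition with pivot = 34:

Initial array: [35, 33, 3, 13, 3, 18, 37, 15, 34]

arr[0]=35 > 34: no swap
arr[1]=33 <= 34: swap with position 0, array becomes [33, 35, 3, 13, 3, 18, 37, 15, 34]
arr[2]=3 <= 34: swap with position 1, array becomes [33, 3, 35, 13, 3, 18, 37, 15, 34]
arr[3]=13 <= 34: swap with position 2, array becomes [33, 3, 13, 35, 3, 18, 37, 15, 34]
arr[4]=3 <= 34: swap with position 3, array becomes [33, 3, 13, 3, 35, 18, 37, 15, 34]
arr[5]=18 <= 34: swap with position 4, array becomes [33, 3, 13, 3, 18, 35, 37, 15, 34]
arr[6]=37 > 34: no swap
arr[7]=15 <= 34: swap with position 5, array becomes [33, 3, 13, 3, 18, 15, 37, 35, 34]

Place pivot at position 6: [33, 3, 13, 3, 18, 15, 34, 35, 37]
Pivot position: 6

After partitioning with pivot 34, the array becomes [33, 3, 13, 3, 18, 15, 34, 35, 37]. The pivot is placed at index 6. All elements to the left of the pivot are <= 34, and all elements to the right are > 34.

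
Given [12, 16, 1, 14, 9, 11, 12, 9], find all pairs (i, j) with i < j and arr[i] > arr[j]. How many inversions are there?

Finding inversions in [12, 16, 1, 14, 9, 11, 12, 9]:

(0, 2): arr[0]=12 > arr[2]=1
(0, 4): arr[0]=12 > arr[4]=9
(0, 5): arr[0]=12 > arr[5]=11
(0, 7): arr[0]=12 > arr[7]=9
(1, 2): arr[1]=16 > arr[2]=1
(1, 3): arr[1]=16 > arr[3]=14
(1, 4): arr[1]=16 > arr[4]=9
(1, 5): arr[1]=16 > arr[5]=11
(1, 6): arr[1]=16 > arr[6]=12
(1, 7): arr[1]=16 > arr[7]=9
(3, 4): arr[3]=14 > arr[4]=9
(3, 5): arr[3]=14 > arr[5]=11
(3, 6): arr[3]=14 > arr[6]=12
(3, 7): arr[3]=14 > arr[7]=9
(5, 7): arr[5]=11 > arr[7]=9
(6, 7): arr[6]=12 > arr[7]=9

Total inversions: 16

The array has 16 inversion(s): (0,2), (0,4), (0,5), (0,7), (1,2), (1,3), (1,4), (1,5), (1,6), (1,7), (3,4), (3,5), (3,6), (3,7), (5,7), (6,7). Each pair (i,j) satisfies i < j and arr[i] > arr[j].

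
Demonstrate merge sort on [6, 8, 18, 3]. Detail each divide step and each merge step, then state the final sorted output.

Merge sort trace:

Split: [6, 8, 18, 3] -> [6, 8] and [18, 3]
  Split: [6, 8] -> [6] and [8]
  Merge: [6] + [8] -> [6, 8]
  Split: [18, 3] -> [18] and [3]
  Merge: [18] + [3] -> [3, 18]
Merge: [6, 8] + [3, 18] -> [3, 6, 8, 18]

Final sorted array: [3, 6, 8, 18]

The merge sort proceeds by recursively splitting the array and merging sorted halves.
After all merges, the sorted array is [3, 6, 8, 18].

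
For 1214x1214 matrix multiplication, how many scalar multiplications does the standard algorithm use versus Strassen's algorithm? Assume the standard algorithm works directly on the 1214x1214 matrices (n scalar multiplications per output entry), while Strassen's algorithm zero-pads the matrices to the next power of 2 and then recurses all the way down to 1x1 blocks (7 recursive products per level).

Matrix multiplication for 1214x1214 matrices:

Strassen's algorithm requires power-of-2 dimensions. Pad 1214x1214 to 2048x2048 (next power of 2).

Standard algorithm: 1214^3 = 1789188344 multiplications
Strassen's algorithm: 7^(log2(2048)) = 7^11 = 1977326743 multiplications
Difference: 1789188344 - 1977326743 = -188138399 (Strassen uses MORE here due to padding overhead — for small or just-over-power-of-2 n, padding can outweigh the per-level savings)

Standard: 1789188344 multiplications (1214^3). Strassen: 1977326743 multiplications (7^11, after padding to 2048x2048). Strassen reduces 8 recursive multiplications to 7 at each level.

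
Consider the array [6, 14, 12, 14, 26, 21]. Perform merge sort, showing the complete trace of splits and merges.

Merge sort trace:

Split: [6, 14, 12, 14, 26, 21] -> [6, 14, 12] and [14, 26, 21]
  Split: [6, 14, 12] -> [6] and [14, 12]
    Split: [14, 12] -> [14] and [12]
    Merge: [14] + [12] -> [12, 14]
  Merge: [6] + [12, 14] -> [6, 12, 14]
  Split: [14, 26, 21] -> [14] and [26, 21]
    Split: [26, 21] -> [26] and [21]
    Merge: [26] + [21] -> [21, 26]
  Merge: [14] + [21, 26] -> [14, 21, 26]
Merge: [6, 12, 14] + [14, 21, 26] -> [6, 12, 14, 14, 21, 26]

Final sorted array: [6, 12, 14, 14, 21, 26]

The merge sort proceeds by recursively splitting the array and merging sorted halves.
After all merges, the sorted array is [6, 12, 14, 14, 21, 26].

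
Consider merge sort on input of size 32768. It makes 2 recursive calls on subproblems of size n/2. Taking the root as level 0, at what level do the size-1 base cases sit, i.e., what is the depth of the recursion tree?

For divide and conquer with division factor 2:

Problem sizes at each level:
Level 0: 32768
Level 1: 16384
Level 2: 8192
Level 3: 4096
Level 4: 2048
Level 5: 1024
Level 6: 512
Level 7: 256
Level 8: 128
Level 9: 64
Level 10: 32
Level 11: 16
Level 12: 8
Level 13: 4
Level 14: 2
Level 15: 1

The root is level 0 and the size-1 base case is level 15 (the tree spans levels 0 through 15, i.e. 16 levels counting the root), so the depth is the number of divisions: log_2(32768) = 15

The recursion tree depth is log_2(32768) = 15. At each level, the problem size is divided by 2, so it takes 15 divisions to reduce to a base case of size 1. The algorithm makes 2 recursive calls at each level.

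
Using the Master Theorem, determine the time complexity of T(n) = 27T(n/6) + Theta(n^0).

Master Theorem for T(n) = 27T(n/6) + O(n^0):

a = 27, b = 6, c = 0
log_b(a) = log_6(27) = 1.8394

Case 1: c = 0 < log_6(27) = 1.8394
T(n) = O(n^(log_6 27))

For T(n) = 27T(n/6) + O(n^0): log_6(27) = 1.8394. This is Case 1 of the Master Theorem (c < log_b(a), work dominated by leaves), giving O(n^(log_6 27)).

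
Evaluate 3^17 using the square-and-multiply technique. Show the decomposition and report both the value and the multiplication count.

Computing 3^17 by squaring (build up from 3^1; each line after the first costs one multiplication):

3^1 = 3
3^2 = (3^1)^2 = 3^2 = 9
3^4 = (3^2)^2 = 9^2 = 81
3^8 = (3^4)^2 = 81^2 = 6561
3^16 = (3^8)^2 = 6561^2 = 43046721
3^17 = 3 * 3^16 = 3 * 43046721 = 129140163

Result: 129140163
Multiplications needed: 5 (5 lines after 3^1)

3^17 = 129140163. Using exponentiation by squaring, this requires 5 multiplications. The key idea: if the exponent is even, square the half-power; if odd, multiply by the base once.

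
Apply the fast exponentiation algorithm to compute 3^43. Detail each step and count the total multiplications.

Computing 3^43 by squaring (build up from 3^1; each line after the first costs one multiplication):

3^1 = 3
3^2 = (3^1)^2 = 3^2 = 9
3^4 = (3^2)^2 = 9^2 = 81
3^5 = 3 * 3^4 = 3 * 81 = 243
3^10 = (3^5)^2 = 243^2 = 59049
3^20 = (3^10)^2 = 59049^2 = 3486784401
3^21 = 3 * 3^20 = 3 * 3486784401 = 10460353203
3^42 = (3^21)^2 = 10460353203^2 = 109418989131512359209
3^43 = 3 * 3^42 = 3 * 109418989131512359209 = 328256967394537077627

Result: 328256967394537077627
Multiplications needed: 8 (8 lines after 3^1)

3^43 = 328256967394537077627. Using exponentiation by squaring, this requires 8 multiplications. The key idea: if the exponent is even, square the half-power; if odd, multiply by the base once.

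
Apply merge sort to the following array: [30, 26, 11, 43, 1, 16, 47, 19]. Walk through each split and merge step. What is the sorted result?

Merge sort trace:

Split: [30, 26, 11, 43, 1, 16, 47, 19] -> [30, 26, 11, 43] and [1, 16, 47, 19]
  Split: [30, 26, 11, 43] -> [30, 26] and [11, 43]
    Split: [30, 26] -> [30] and [26]
    Merge: [30] + [26] -> [26, 30]
    Split: [11, 43] -> [11] and [43]
    Merge: [11] + [43] -> [11, 43]
  Merge: [26, 30] + [11, 43] -> [11, 26, 30, 43]
  Split: [1, 16, 47, 19] -> [1, 16] and [47, 19]
    Split: [1, 16] -> [1] and [16]
    Merge: [1] + [16] -> [1, 16]
    Split: [47, 19] -> [47] and [19]
    Merge: [47] + [19] -> [19, 47]
  Merge: [1, 16] + [19, 47] -> [1, 16, 19, 47]
Merge: [11, 26, 30, 43] + [1, 16, 19, 47] -> [1, 11, 16, 19, 26, 30, 43, 47]

Final sorted array: [1, 11, 16, 19, 26, 30, 43, 47]

The merge sort proceeds by recursively splitting the array and merging sorted halves.
After all merges, the sorted array is [1, 11, 16, 19, 26, 30, 43, 47].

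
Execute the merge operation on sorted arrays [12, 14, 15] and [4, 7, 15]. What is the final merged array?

Merging process:

Compare 12 vs 4: take 4 from right. Merged: [4]
Compare 12 vs 7: take 7 from right. Merged: [4, 7]
Compare 12 vs 15: take 12 from left. Merged: [4, 7, 12]
Compare 14 vs 15: take 14 from left. Merged: [4, 7, 12, 14]
Compare 15 vs 15: take 15 from left. Merged: [4, 7, 12, 14, 15]
Append remaining from right: [15]. Merged: [4, 7, 12, 14, 15, 15]

Final merged array: [4, 7, 12, 14, 15, 15]
Total comparisons: 5

The merged array is [4, 7, 12, 14, 15, 15], requiring 5 comparisons. The merge step runs in O(n) time where n is the total number of elements.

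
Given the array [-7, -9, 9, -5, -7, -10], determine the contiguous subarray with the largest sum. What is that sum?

Using Kadane's algorithm on [-7, -9, 9, -5, -7, -10]:

Scanning through the array:
Position 1 (value -9): max_ending_here = -9, max_so_far = -7
Position 2 (value 9): max_ending_here = 9, max_so_far = 9
Position 3 (value -5): max_ending_here = 4, max_so_far = 9
Position 4 (value -7): max_ending_here = -3, max_so_far = 9
Position 5 (value -10): max_ending_here = -10, max_so_far = 9

Maximum subarray: [9]
Maximum sum: 9

The maximum subarray is [9] with sum 9. This subarray runs from index 2 to index 2.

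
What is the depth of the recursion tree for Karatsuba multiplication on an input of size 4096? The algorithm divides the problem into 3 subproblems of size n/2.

For divide and conquer with division factor 2:

Problem sizes at each level:
Level 0: 4096
Level 1: 2048
Level 2: 1024
Level 3: 512
Level 4: 256
Level 5: 128
Level 6: 64
Level 7: 32
Level 8: 16
Level 9: 8
Level 10: 4
Level 11: 2
Level 12: 1

The root is level 0 and the size-1 base case is level 12 (the tree spans levels 0 through 12, i.e. 13 levels counting the root), so the depth is the number of divisions: log_2(4096) = 12

The recursion tree depth is log_2(4096) = 12. At each level, the problem size is divided by 2, so it takes 12 divisions to reduce to a base case of size 1. The algorithm makes 3 recursive calls at each level.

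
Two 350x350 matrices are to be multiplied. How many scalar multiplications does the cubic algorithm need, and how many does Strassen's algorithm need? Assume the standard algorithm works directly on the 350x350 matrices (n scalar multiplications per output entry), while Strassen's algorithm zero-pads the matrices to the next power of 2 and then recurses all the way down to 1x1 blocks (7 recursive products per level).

Matrix multiplication for 350x350 matrices:

Strassen's algorithm requires power-of-2 dimensions. Pad 350x350 to 512x512 (next power of 2).

Standard algorithm: 350^3 = 42875000 multiplications
Strassen's algorithm: 7^(log2(512)) = 7^9 = 40353607 multiplications
Savings: 42875000 - 40353607 = 2521393 multiplications

Standard: 42875000 multiplications (350^3). Strassen: 40353607 multiplications (7^9, after padding to 512x512). Strassen reduces 8 recursive multiplications to 7 at each level.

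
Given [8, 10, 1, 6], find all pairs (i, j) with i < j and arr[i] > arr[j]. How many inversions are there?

Finding inversions in [8, 10, 1, 6]:

(0, 2): arr[0]=8 > arr[2]=1
(0, 3): arr[0]=8 > arr[3]=6
(1, 2): arr[1]=10 > arr[2]=1
(1, 3): arr[1]=10 > arr[3]=6

Total inversions: 4

The array has 4 inversion(s): (0,2), (0,3), (1,2), (1,3). Each pair (i,j) satisfies i < j and arr[i] > arr[j].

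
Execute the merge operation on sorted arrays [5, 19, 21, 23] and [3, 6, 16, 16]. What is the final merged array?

Merging process:

Compare 5 vs 3: take 3 from right. Merged: [3]
Compare 5 vs 6: take 5 from left. Merged: [3, 5]
Compare 19 vs 6: take 6 from right. Merged: [3, 5, 6]
Compare 19 vs 16: take 16 from right. Merged: [3, 5, 6, 16]
Compare 19 vs 16: take 16 from right. Merged: [3, 5, 6, 16, 16]
Append remaining from left: [19, 21, 23]. Merged: [3, 5, 6, 16, 16, 19, 21, 23]

Final merged array: [3, 5, 6, 16, 16, 19, 21, 23]
Total comparisons: 5

The merged array is [3, 5, 6, 16, 16, 19, 21, 23], requiring 5 comparisons. The merge step runs in O(n) time where n is the total number of elements.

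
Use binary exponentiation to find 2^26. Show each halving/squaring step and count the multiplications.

Computing 2^26 by squaring (build up from 2^1; each line after the first costs one multiplication):

2^1 = 2
2^2 = (2^1)^2 = 2^2 = 4
2^3 = 2 * 2^2 = 2 * 4 = 8
2^6 = (2^3)^2 = 8^2 = 64
2^12 = (2^6)^2 = 64^2 = 4096
2^13 = 2 * 2^12 = 2 * 4096 = 8192
2^26 = (2^13)^2 = 8192^2 = 67108864

Result: 67108864
Multiplications needed: 6 (6 lines after 2^1)

2^26 = 67108864. Using exponentiation by squaring, this requires 6 multiplications. The key idea: if the exponent is even, square the half-power; if odd, multiply by the base once.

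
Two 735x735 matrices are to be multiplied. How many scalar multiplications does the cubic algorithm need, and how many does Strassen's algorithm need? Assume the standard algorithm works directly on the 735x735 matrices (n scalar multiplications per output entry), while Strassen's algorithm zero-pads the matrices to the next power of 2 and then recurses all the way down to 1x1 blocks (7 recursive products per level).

Matrix multiplication for 735x735 matrices:

Strassen's algorithm requires power-of-2 dimensions. Pad 735x735 to 1024x1024 (next power of 2).

Standard algorithm: 735^3 = 397065375 multiplications
Strassen's algorithm: 7^(log2(1024)) = 7^10 = 282475249 multiplications
Savings: 397065375 - 282475249 = 114590126 multiplications

Standard: 397065375 multiplications (735^3). Strassen: 282475249 multiplications (7^10, after padding to 1024x1024). Strassen reduces 8 recursive multiplications to 7 at each level.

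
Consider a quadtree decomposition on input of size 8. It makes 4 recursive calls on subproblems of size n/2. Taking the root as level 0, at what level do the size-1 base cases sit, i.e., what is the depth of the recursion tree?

For divide and conquer with division factor 2:

Problem sizes at each level:
Level 0: 8
Level 1: 4
Level 2: 2
Level 3: 1

The root is level 0 and the size-1 base case is level 3 (the tree spans levels 0 through 3, i.e. 4 levels counting the root), so the depth is the number of divisions: log_2(8) = 3

The recursion tree depth is log_2(8) = 3. At each level, the problem size is divided by 2, so it takes 3 divisions to reduce to a base case of size 1. The algorithm makes 4 recursive calls at each level.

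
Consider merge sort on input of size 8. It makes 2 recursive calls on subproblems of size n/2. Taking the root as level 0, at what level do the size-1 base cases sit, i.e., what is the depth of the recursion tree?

For divide and conquer with division factor 2:

Problem sizes at each level:
Level 0: 8
Level 1: 4
Level 2: 2
Level 3: 1

The root is level 0 and the size-1 base case is level 3 (the tree spans levels 0 through 3, i.e. 4 levels counting the root), so the depth is the number of divisions: log_2(8) = 3

The recursion tree depth is log_2(8) = 3. At each level, the problem size is divided by 2, so it takes 3 divisions to reduce to a base case of size 1. The algorithm makes 2 recursive calls at each level.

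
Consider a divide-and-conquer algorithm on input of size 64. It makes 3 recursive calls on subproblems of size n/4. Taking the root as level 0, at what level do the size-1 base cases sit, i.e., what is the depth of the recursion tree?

For divide and conquer with division factor 4:

Problem sizes at each level:
Level 0: 64
Level 1: 16
Level 2: 4
Level 3: 1

The root is level 0 and the size-1 base case is level 3 (the tree spans levels 0 through 3, i.e. 4 levels counting the root), so the depth is the number of divisions: log_4(64) = 3

The recursion tree depth is log_4(64) = 3. At each level, the problem size is divided by 4, so it takes 3 divisions to reduce to a base case of size 1. The algorithm makes 3 recursive calls at each level.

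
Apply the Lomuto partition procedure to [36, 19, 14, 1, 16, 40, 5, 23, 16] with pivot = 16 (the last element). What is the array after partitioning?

Lomuto partition with pivot = 16:

Initial array: [36, 19, 14, 1, 16, 40, 5, 23, 16]

arr[0]=36 > 16: no swap
arr[1]=19 > 16: no swap
arr[2]=14 <= 16: swap with position 0, array becomes [14, 19, 36, 1, 16, 40, 5, 23, 16]
arr[3]=1 <= 16: swap with position 1, array becomes [14, 1, 36, 19, 16, 40, 5, 23, 16]
arr[4]=16 <= 16: swap with position 2, array becomes [14, 1, 16, 19, 36, 40, 5, 23, 16]
arr[5]=40 > 16: no swap
arr[6]=5 <= 16: swap with position 3, array becomes [14, 1, 16, 5, 36, 40, 19, 23, 16]
arr[7]=23 > 16: no swap

Place pivot at position 4: [14, 1, 16, 5, 16, 40, 19, 23, 36]
Pivot position: 4

After partitioning with pivot 16, the array becomes [14, 1, 16, 5, 16, 40, 19, 23, 36]. The pivot is placed at index 4. All elements to the left of the pivot are <= 16, and all elements to the right are > 16.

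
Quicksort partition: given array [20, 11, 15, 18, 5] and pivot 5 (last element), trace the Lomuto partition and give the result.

Lomuto partition with pivot = 5:

Initial array: [20, 11, 15, 18, 5]

arr[0]=20 > 5: no swap
arr[1]=11 > 5: no swap
arr[2]=15 > 5: no swap
arr[3]=18 > 5: no swap

Place pivot at position 0: [5, 11, 15, 18, 20]
Pivot position: 0

After partitioning with pivot 5, the array becomes [5, 11, 15, 18, 20]. The pivot is placed at index 0. All elements to the left of the pivot are <= 5, and all elements to the right are > 5.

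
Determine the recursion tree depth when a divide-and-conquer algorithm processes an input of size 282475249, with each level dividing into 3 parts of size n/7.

For divide and conquer with division factor 7:

Problem sizes at each level:
Level 0: 282475249
Level 1: 40353607
Level 2: 5764801
Level 3: 823543
Level 4: 117649
Level 5: 16807
Level 6: 2401
Level 7: 343
Level 8: 49
Level 9: 7
Level 10: 1

The root is level 0 and the size-1 base case is level 10 (the tree spans levels 0 through 10, i.e. 11 levels counting the root), so the depth is the number of divisions: log_7(282475249) = 10

The recursion tree depth is log_7(282475249) = 10. At each level, the problem size is divided by 7, so it takes 10 divisions to reduce to a base case of size 1. The algorithm makes 3 recursive calls at each level.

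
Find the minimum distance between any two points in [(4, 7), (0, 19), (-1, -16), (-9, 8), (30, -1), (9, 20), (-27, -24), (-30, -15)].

Computing all pairwise distances among 8 points:

d((4, 7), (0, 19)) = 12.6491
d((4, 7), (-1, -16)) = 23.5372
d((4, 7), (-9, 8)) = 13.0384
d((4, 7), (30, -1)) = 27.2029
d((4, 7), (9, 20)) = 13.9284
d((4, 7), (-27, -24)) = 43.8406
d((4, 7), (-30, -15)) = 40.4969
d((0, 19), (-1, -16)) = 35.0143
d((0, 19), (-9, 8)) = 14.2127
d((0, 19), (30, -1)) = 36.0555
d((0, 19), (9, 20)) = 9.0554 <-- minimum
d((0, 19), (-27, -24)) = 50.774
d((0, 19), (-30, -15)) = 45.3431
d((-1, -16), (-9, 8)) = 25.2982
d((-1, -16), (30, -1)) = 34.4384
d((-1, -16), (9, 20)) = 37.3631
d((-1, -16), (-27, -24)) = 27.2029
d((-1, -16), (-30, -15)) = 29.0172
d((-9, 8), (30, -1)) = 40.025
d((-9, 8), (9, 20)) = 21.6333
d((-9, 8), (-27, -24)) = 36.7151
d((-9, 8), (-30, -15)) = 31.1448
d((30, -1), (9, 20)) = 29.6985
d((30, -1), (-27, -24)) = 61.4654
d((30, -1), (-30, -15)) = 61.6117
d((9, 20), (-27, -24)) = 56.8507
d((9, 20), (-30, -15)) = 52.4023
d((-27, -24), (-30, -15)) = 9.4868

Closest pair: (0, 19) and (9, 20) with distance 9.0554

The closest pair is (0, 19) and (9, 20) with Euclidean distance 9.0554. For 8 points, brute-force pairwise comparison is shown above. For large n, the divide-and-conquer algorithm (sort by x, recurse on halves, check the dividing strip) achieves O(n log n).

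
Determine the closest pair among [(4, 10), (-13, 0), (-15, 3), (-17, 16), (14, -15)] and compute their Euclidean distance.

Computing all pairwise distances among 5 points:

d((4, 10), (-13, 0)) = 19.7231
d((4, 10), (-15, 3)) = 20.2485
d((4, 10), (-17, 16)) = 21.8403
d((4, 10), (14, -15)) = 26.9258
d((-13, 0), (-15, 3)) = 3.6056 <-- minimum
d((-13, 0), (-17, 16)) = 16.4924
d((-13, 0), (14, -15)) = 30.8869
d((-15, 3), (-17, 16)) = 13.1529
d((-15, 3), (14, -15)) = 34.1321
d((-17, 16), (14, -15)) = 43.8406

Closest pair: (-13, 0) and (-15, 3) with distance 3.6056

The closest pair is (-13, 0) and (-15, 3) with Euclidean distance 3.6056. For 5 points, brute-force pairwise comparison is shown above. For large n, the divide-and-conquer algorithm (sort by x, recurse on halves, check the dividing strip) achieves O(n log n).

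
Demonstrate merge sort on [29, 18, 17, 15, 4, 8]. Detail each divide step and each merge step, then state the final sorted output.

Merge sort trace:

Split: [29, 18, 17, 15, 4, 8] -> [29, 18, 17] and [15, 4, 8]
  Split: [29, 18, 17] -> [29] and [18, 17]
    Split: [18, 17] -> [18] and [17]
    Merge: [18] + [17] -> [17, 18]
  Merge: [29] + [17, 18] -> [17, 18, 29]
  Split: [15, 4, 8] -> [15] and [4, 8]
    Split: [4, 8] -> [4] and [8]
    Merge: [4] + [8] -> [4, 8]
  Merge: [15] + [4, 8] -> [4, 8, 15]
Merge: [17, 18, 29] + [4, 8, 15] -> [4, 8, 15, 17, 18, 29]

Final sorted array: [4, 8, 15, 17, 18, 29]

The merge sort proceeds by recursively splitting the array and merging sorted halves.
After all merges, the sorted array is [4, 8, 15, 17, 18, 29].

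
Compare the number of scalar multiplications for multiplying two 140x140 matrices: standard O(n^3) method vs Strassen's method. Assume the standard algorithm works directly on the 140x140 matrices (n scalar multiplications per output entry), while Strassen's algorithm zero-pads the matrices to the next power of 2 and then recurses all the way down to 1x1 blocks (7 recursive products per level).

Matrix multiplication for 140x140 matrices:

Strassen's algorithm requires power-of-2 dimensions. Pad 140x140 to 256x256 (next power of 2).

Standard algorithm: 140^3 = 2744000 multiplications
Strassen's algorithm: 7^(log2(256)) = 7^8 = 5764801 multiplications
Difference: 2744000 - 5764801 = -3020801 (Strassen uses MORE here due to padding overhead — for small or just-over-power-of-2 n, padding can outweigh the per-level savings)

Standard: 2744000 multiplications (140^3). Strassen: 5764801 multiplications (7^8, after padding to 256x256). Strassen reduces 8 recursive multiplications to 7 at each level.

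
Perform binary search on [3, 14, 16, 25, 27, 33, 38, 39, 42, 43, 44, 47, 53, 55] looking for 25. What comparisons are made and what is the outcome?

Binary search for 25 in [3, 14, 16, 25, 27, 33, 38, 39, 42, 43, 44, 47, 53, 55]:

lo=0, hi=13, mid=6, arr[mid]=38 -> 38 > 25, search left half
lo=0, hi=5, mid=2, arr[mid]=16 -> 16 < 25, search right half
lo=3, hi=5, mid=4, arr[mid]=27 -> 27 > 25, search left half
lo=3, hi=3, mid=3, arr[mid]=25 -> Found target at index 3!

Binary search finds 25 at index 3 after 4 comparisons. The search repeatedly halves the search space by comparing with the middle element.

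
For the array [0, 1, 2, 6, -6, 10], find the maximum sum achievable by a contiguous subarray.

Using Kadane's algorithm on [0, 1, 2, 6, -6, 10]:

Scanning through the array:
Position 1 (value 1): max_ending_here = 1, max_so_far = 1
Position 2 (value 2): max_ending_here = 3, max_so_far = 3
Position 3 (value 6): max_ending_here = 9, max_so_far = 9
Position 4 (value -6): max_ending_here = 3, max_so_far = 9
Position 5 (value 10): max_ending_here = 13, max_so_far = 13

Maximum subarray: [0, 1, 2, 6, -6, 10]
Maximum sum: 13

The maximum subarray is [0, 1, 2, 6, -6, 10] with sum 13. This subarray runs from index 0 to index 5.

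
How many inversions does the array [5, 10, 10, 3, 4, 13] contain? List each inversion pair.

Finding inversions in [5, 10, 10, 3, 4, 13]:

(0, 3): arr[0]=5 > arr[3]=3
(0, 4): arr[0]=5 > arr[4]=4
(1, 3): arr[1]=10 > arr[3]=3
(1, 4): arr[1]=10 > arr[4]=4
(2, 3): arr[2]=10 > arr[3]=3
(2, 4): arr[2]=10 > arr[4]=4

Total inversions: 6

The array has 6 inversion(s): (0,3), (0,4), (1,3), (1,4), (2,3), (2,4). Each pair (i,j) satisfies i < j and arr[i] > arr[j].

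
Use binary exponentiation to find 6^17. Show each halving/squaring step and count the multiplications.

Computing 6^17 by squaring (build up from 6^1; each line after the first costs one multiplication):

6^1 = 6
6^2 = (6^1)^2 = 6^2 = 36
6^4 = (6^2)^2 = 36^2 = 1296
6^8 = (6^4)^2 = 1296^2 = 1679616
6^16 = (6^8)^2 = 1679616^2 = 2821109907456
6^17 = 6 * 6^16 = 6 * 2821109907456 = 16926659444736

Result: 16926659444736
Multiplications needed: 5 (5 lines after 6^1)

6^17 = 16926659444736. Using exponentiation by squaring, this requires 5 multiplications. The key idea: if the exponent is even, square the half-power; if odd, multiply by the base once.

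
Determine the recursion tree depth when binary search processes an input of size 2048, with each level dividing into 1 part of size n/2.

For divide and conquer with division factor 2:

Problem sizes at each level:
Level 0: 2048
Level 1: 1024
Level 2: 512
Level 3: 256
Level 4: 128
Level 5: 64
Level 6: 32
Level 7: 16
Level 8: 8
Level 9: 4
Level 10: 2
Level 11: 1

The root is level 0 and the size-1 base case is level 11 (the tree spans levels 0 through 11, i.e. 12 levels counting the root), so the depth is the number of divisions: log_2(2048) = 11

The recursion tree depth is log_2(2048) = 11. At each level, the problem size is divided by 2, so it takes 11 divisions to reduce to a base case of size 1. The algorithm makes 1 recursive call at each level.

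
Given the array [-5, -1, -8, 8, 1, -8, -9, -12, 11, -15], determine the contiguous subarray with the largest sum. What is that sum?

Using Kadane's algorithm on [-5, -1, -8, 8, 1, -8, -9, -12, 11, -15]:

Scanning through the array:
Position 1 (value -1): max_ending_here = -1, max_so_far = -1
Position 2 (value -8): max_ending_here = -8, max_so_far = -1
Position 3 (value 8): max_ending_here = 8, max_so_far = 8
Position 4 (value 1): max_ending_here = 9, max_so_far = 9
Position 5 (value -8): max_ending_here = 1, max_so_far = 9
Position 6 (value -9): max_ending_here = -8, max_so_far = 9
Position 7 (value -12): max_ending_here = -12, max_so_far = 9
Position 8 (value 11): max_ending_here = 11, max_so_far = 11
Position 9 (value -15): max_ending_here = -4, max_so_far = 11

Maximum subarray: [11]
Maximum sum: 11

The maximum subarray is [11] with sum 11. This subarray runs from index 8 to index 8.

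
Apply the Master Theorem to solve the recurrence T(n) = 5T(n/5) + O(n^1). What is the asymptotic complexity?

Master Theorem for T(n) = 5T(n/5) + O(n^1):

a = 5, b = 5, c = 1
log_b(a) = log_5(5) = 1.0000

Case 2: c = 1 = log_5(5) = 1.0000
T(n) = O(n^1 log n) = O(n log n)

For T(n) = 5T(n/5) + O(n^1): log_5(5) = 1.0000. This is Case 2 of the Master Theorem (c = log_b(a), equal work at all levels), giving O(n log n).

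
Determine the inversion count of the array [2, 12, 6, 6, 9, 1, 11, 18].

Finding inversions in [2, 12, 6, 6, 9, 1, 11, 18]:

(0, 5): arr[0]=2 > arr[5]=1
(1, 2): arr[1]=12 > arr[2]=6
(1, 3): arr[1]=12 > arr[3]=6
(1, 4): arr[1]=12 > arr[4]=9
(1, 5): arr[1]=12 > arr[5]=1
(1, 6): arr[1]=12 > arr[6]=11
(2, 5): arr[2]=6 > arr[5]=1
(3, 5): arr[3]=6 > arr[5]=1
(4, 5): arr[4]=9 > arr[5]=1

Total inversions: 9

The array has 9 inversion(s): (0,5), (1,2), (1,3), (1,4), (1,5), (1,6), (2,5), (3,5), (4,5). Each pair (i,j) satisfies i < j and arr[i] > arr[j].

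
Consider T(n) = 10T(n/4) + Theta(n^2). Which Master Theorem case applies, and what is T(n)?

Master Theorem for T(n) = 10T(n/4) + O(n^2):

a = 10, b = 4, c = 2
log_b(a) = log_4(10) = 1.6610

Case 3: c = 2 > log_4(10) = 1.6610
T(n) = O(n^2) = O(n^2)

For T(n) = 10T(n/4) + O(n^2): log_4(10) = 1.6610. This is Case 3 of the Master Theorem (c > log_b(a), work dominated by root), giving O(n^2).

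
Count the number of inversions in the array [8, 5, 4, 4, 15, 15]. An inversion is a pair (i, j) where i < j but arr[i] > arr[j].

Finding inversions in [8, 5, 4, 4, 15, 15]:

(0, 1): arr[0]=8 > arr[1]=5
(0, 2): arr[0]=8 > arr[2]=4
(0, 3): arr[0]=8 > arr[3]=4
(1, 2): arr[1]=5 > arr[2]=4
(1, 3): arr[1]=5 > arr[3]=4

Total inversions: 5

The array has 5 inversion(s): (0,1), (0,2), (0,3), (1,2), (1,3). Each pair (i,j) satisfies i < j and arr[i] > arr[j].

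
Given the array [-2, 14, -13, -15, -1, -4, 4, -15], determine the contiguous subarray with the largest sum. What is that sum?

Using Kadane's algorithm on [-2, 14, -13, -15, -1, -4, 4, -15]:

Scanning through the array:
Position 1 (value 14): max_ending_here = 14, max_so_far = 14
Position 2 (value -13): max_ending_here = 1, max_so_far = 14
Position 3 (value -15): max_ending_here = -14, max_so_far = 14
Position 4 (value -1): max_ending_here = -1, max_so_far = 14
Position 5 (value -4): max_ending_here = -4, max_so_far = 14
Position 6 (value 4): max_ending_here = 4, max_so_far = 14
Position 7 (value -15): max_ending_here = -11, max_so_far = 14

Maximum subarray: [14]
Maximum sum: 14

The maximum subarray is [14] with sum 14. This subarray runs from index 1 to index 1.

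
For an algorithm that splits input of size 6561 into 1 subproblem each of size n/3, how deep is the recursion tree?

For divide and conquer with division factor 3:

Problem sizes at each level:
Level 0: 6561
Level 1: 2187
Level 2: 729
Level 3: 243
Level 4: 81
Level 5: 27
Level 6: 9
Level 7: 3
Level 8: 1

The root is level 0 and the size-1 base case is level 8 (the tree spans levels 0 through 8, i.e. 9 levels counting the root), so the depth is the number of divisions: log_3(6561) = 8

The recursion tree depth is log_3(6561) = 8. At each level, the problem size is divided by 3, so it takes 8 divisions to reduce to a base case of size 1. The algorithm makes 1 recursive call at each level.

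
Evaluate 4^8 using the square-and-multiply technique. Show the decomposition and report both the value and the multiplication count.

Computing 4^8 by squaring (build up from 4^1; each line after the first costs one multiplication):

4^1 = 4
4^2 = (4^1)^2 = 4^2 = 16
4^4 = (4^2)^2 = 16^2 = 256
4^8 = (4^4)^2 = 256^2 = 65536

Result: 65536
Multiplications needed: 3 (3 lines after 4^1)

4^8 = 65536. Using exponentiation by squaring, this requires 3 multiplications. The key idea: if the exponent is even, square the half-power; if odd, multiply by the base once.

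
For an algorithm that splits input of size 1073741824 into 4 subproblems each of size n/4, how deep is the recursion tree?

For divide and conquer with division factor 4:

Problem sizes at each level:
Level 0: 1073741824
Level 1: 268435456
Level 2: 67108864
Level 3: 16777216
Level 4: 4194304
Level 5: 1048576
Level 6: 262144
Level 7: 65536
Level 8: 16384
Level 9: 4096
Level 10: 1024
Level 11: 256
Level 12: 64
Level 13: 16
Level 14: 4
Level 15: 1

The root is level 0 and the size-1 base case is level 15 (the tree spans levels 0 through 15, i.e. 16 levels counting the root), so the depth is the number of divisions: log_4(1073741824) = 15

The recursion tree depth is log_4(1073741824) = 15. At each level, the problem size is divided by 4, so it takes 15 divisions to reduce to a base case of size 1. The algorithm makes 4 recursive calls at each level.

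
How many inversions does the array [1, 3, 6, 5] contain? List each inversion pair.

Finding inversions in [1, 3, 6, 5]:

(2, 3): arr[2]=6 > arr[3]=5

Total inversions: 1

The array has 1 inversion(s): (2,3). Each pair (i,j) satisfies i < j and arr[i] > arr[j].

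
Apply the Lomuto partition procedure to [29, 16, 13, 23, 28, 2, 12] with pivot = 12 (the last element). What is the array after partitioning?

Lomuto partition with pivot = 12:

Initial array: [29, 16, 13, 23, 28, 2, 12]

arr[0]=29 > 12: no swap
arr[1]=16 > 12: no swap
arr[2]=13 > 12: no swap
arr[3]=23 > 12: no swap
arr[4]=28 > 12: no swap
arr[5]=2 <= 12: swap with position 0, array becomes [2, 16, 13, 23, 28, 29, 12]

Place pivot at position 1: [2, 12, 13, 23, 28, 29, 16]
Pivot position: 1

After partitioning with pivot 12, the array becomes [2, 12, 13, 23, 28, 29, 16]. The pivot is placed at index 1. All elements to the left of the pivot are <= 12, and all elements to the right are > 12.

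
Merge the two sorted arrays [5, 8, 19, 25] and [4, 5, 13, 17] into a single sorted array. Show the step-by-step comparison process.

Merging process:

Compare 5 vs 4: take 4 from right. Merged: [4]
Compare 5 vs 5: take 5 from left. Merged: [4, 5]
Compare 8 vs 5: take 5 from right. Merged: [4, 5, 5]
Compare 8 vs 13: take 8 from left. Merged: [4, 5, 5, 8]
Compare 19 vs 13: take 13 from right. Merged: [4, 5, 5, 8, 13]
Compare 19 vs 17: take 17 from right. Merged: [4, 5, 5, 8, 13, 17]
Append remaining from left: [19, 25]. Merged: [4, 5, 5, 8, 13, 17, 19, 25]

Final merged array: [4, 5, 5, 8, 13, 17, 19, 25]
Total comparisons: 6

The merged array is [4, 5, 5, 8, 13, 17, 19, 25], requiring 6 comparisons. The merge step runs in O(n) time where n is the total number of elements.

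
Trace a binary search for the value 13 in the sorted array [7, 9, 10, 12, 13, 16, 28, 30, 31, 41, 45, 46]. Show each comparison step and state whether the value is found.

Binary search for 13 in [7, 9, 10, 12, 13, 16, 28, 30, 31, 41, 45, 46]:

lo=0, hi=11, mid=5, arr[mid]=16 -> 16 > 13, search left half
lo=0, hi=4, mid=2, arr[mid]=10 -> 10 < 13, search right half
lo=3, hi=4, mid=3, arr[mid]=12 -> 12 < 13, search right half
lo=4, hi=4, mid=4, arr[mid]=13 -> Found target at index 4!

Binary search finds 13 at index 4 after 4 comparisons. The search repeatedly halves the search space by comparing with the middle element.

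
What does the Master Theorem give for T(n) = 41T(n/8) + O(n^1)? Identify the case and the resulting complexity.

Master Theorem for T(n) = 41T(n/8) + O(n^1):

a = 41, b = 8, c = 1
log_b(a) = log_8(41) = 1.7859

Case 1: c = 1 < log_8(41) = 1.7859
T(n) = O(n^(log_8 41))

For T(n) = 41T(n/8) + O(n^1): log_8(41) = 1.7859. This is Case 1 of the Master Theorem (c < log_b(a), work dominated by leaves), giving O(n^(log_8 41)).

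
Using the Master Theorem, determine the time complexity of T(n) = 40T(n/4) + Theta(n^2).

Master Theorem for T(n) = 40T(n/4) + O(n^2):

a = 40, b = 4, c = 2
log_b(a) = log_4(40) = 2.6610

Case 1: c = 2 < log_4(40) = 2.6610
T(n) = O(n^(log_4 40))

For T(n) = 40T(n/4) + O(n^2): log_4(40) = 2.6610. This is Case 1 of the Master Theorem (c < log_b(a), work dominated by leaves), giving O(n^(log_4 40)).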